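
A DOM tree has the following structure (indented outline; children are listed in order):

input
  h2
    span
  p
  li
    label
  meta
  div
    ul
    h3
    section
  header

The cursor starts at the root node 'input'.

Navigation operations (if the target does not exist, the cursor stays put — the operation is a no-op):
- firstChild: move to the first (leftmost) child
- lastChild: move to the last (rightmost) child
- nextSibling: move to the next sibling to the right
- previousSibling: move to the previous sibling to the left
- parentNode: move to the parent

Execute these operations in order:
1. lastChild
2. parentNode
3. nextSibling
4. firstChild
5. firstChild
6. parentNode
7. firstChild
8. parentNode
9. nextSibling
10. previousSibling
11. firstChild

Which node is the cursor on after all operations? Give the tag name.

After 1 (lastChild): header
After 2 (parentNode): input
After 3 (nextSibling): input (no-op, stayed)
After 4 (firstChild): h2
After 5 (firstChild): span
After 6 (parentNode): h2
After 7 (firstChild): span
After 8 (parentNode): h2
After 9 (nextSibling): p
After 10 (previousSibling): h2
After 11 (firstChild): span

Answer: span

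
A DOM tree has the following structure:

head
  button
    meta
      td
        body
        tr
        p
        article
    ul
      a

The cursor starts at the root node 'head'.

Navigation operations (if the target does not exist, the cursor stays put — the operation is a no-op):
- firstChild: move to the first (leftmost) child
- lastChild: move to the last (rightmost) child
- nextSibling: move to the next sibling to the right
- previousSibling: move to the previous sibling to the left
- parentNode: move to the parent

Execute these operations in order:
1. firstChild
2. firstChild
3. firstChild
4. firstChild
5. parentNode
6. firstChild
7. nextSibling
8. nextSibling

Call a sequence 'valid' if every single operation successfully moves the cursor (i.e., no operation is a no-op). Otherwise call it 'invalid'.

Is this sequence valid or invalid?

After 1 (firstChild): button
After 2 (firstChild): meta
After 3 (firstChild): td
After 4 (firstChild): body
After 5 (parentNode): td
After 6 (firstChild): body
After 7 (nextSibling): tr
After 8 (nextSibling): p

Answer: valid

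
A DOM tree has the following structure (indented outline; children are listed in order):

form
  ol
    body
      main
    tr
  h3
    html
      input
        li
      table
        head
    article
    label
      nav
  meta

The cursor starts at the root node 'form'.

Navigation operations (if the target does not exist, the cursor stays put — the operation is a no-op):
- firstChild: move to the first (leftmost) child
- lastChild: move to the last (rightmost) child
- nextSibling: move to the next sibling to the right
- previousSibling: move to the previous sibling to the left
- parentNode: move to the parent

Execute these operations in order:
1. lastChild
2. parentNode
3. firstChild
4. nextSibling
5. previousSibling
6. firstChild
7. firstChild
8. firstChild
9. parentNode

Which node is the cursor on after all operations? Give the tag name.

After 1 (lastChild): meta
After 2 (parentNode): form
After 3 (firstChild): ol
After 4 (nextSibling): h3
After 5 (previousSibling): ol
After 6 (firstChild): body
After 7 (firstChild): main
After 8 (firstChild): main (no-op, stayed)
After 9 (parentNode): body

Answer: body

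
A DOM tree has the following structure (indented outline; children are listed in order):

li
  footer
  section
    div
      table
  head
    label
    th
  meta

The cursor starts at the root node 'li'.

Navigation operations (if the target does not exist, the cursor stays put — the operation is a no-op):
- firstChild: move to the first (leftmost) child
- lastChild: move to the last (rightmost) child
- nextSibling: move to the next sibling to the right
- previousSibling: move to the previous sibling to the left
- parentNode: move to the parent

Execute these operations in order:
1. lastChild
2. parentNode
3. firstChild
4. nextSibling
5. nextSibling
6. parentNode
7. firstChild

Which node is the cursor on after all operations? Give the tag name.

After 1 (lastChild): meta
After 2 (parentNode): li
After 3 (firstChild): footer
After 4 (nextSibling): section
After 5 (nextSibling): head
After 6 (parentNode): li
After 7 (firstChild): footer

Answer: footer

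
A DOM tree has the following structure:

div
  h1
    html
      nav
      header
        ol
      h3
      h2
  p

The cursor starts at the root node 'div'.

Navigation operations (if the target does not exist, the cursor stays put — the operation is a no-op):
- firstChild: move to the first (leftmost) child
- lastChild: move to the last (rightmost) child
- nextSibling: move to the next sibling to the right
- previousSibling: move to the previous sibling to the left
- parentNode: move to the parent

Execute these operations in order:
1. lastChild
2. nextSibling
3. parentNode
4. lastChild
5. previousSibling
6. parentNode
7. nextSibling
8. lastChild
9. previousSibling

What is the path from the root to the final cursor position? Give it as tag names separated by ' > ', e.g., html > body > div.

After 1 (lastChild): p
After 2 (nextSibling): p (no-op, stayed)
After 3 (parentNode): div
After 4 (lastChild): p
After 5 (previousSibling): h1
After 6 (parentNode): div
After 7 (nextSibling): div (no-op, stayed)
After 8 (lastChild): p
After 9 (previousSibling): h1

Answer: div > h1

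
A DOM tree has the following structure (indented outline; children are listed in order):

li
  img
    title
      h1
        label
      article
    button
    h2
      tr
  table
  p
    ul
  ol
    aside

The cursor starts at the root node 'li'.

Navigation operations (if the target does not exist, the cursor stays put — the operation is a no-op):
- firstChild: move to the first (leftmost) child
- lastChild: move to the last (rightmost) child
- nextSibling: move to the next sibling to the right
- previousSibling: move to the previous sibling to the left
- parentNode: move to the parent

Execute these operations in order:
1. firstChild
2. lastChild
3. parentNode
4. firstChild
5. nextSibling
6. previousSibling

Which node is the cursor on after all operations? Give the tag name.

Answer: title

Derivation:
After 1 (firstChild): img
After 2 (lastChild): h2
After 3 (parentNode): img
After 4 (firstChild): title
After 5 (nextSibling): button
After 6 (previousSibling): title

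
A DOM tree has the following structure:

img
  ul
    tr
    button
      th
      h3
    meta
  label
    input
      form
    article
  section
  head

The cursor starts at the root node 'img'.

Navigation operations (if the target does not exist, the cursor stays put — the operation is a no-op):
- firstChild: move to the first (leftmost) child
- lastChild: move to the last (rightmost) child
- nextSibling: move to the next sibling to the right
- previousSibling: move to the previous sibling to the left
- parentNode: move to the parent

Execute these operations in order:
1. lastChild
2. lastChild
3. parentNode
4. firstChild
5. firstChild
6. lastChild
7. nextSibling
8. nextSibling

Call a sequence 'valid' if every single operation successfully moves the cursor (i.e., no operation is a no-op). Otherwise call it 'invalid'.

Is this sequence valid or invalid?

After 1 (lastChild): head
After 2 (lastChild): head (no-op, stayed)
After 3 (parentNode): img
After 4 (firstChild): ul
After 5 (firstChild): tr
After 6 (lastChild): tr (no-op, stayed)
After 7 (nextSibling): button
After 8 (nextSibling): meta

Answer: invalid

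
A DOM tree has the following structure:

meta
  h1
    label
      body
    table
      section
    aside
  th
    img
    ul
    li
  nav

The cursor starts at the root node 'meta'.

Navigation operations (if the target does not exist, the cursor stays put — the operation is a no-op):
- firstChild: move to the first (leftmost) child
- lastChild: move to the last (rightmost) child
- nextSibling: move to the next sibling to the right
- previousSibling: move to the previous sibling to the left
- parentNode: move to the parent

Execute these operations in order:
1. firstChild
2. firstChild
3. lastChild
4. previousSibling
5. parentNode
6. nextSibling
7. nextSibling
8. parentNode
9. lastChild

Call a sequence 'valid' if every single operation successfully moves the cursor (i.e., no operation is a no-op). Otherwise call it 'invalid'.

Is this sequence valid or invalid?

Answer: invalid

Derivation:
After 1 (firstChild): h1
After 2 (firstChild): label
After 3 (lastChild): body
After 4 (previousSibling): body (no-op, stayed)
After 5 (parentNode): label
After 6 (nextSibling): table
After 7 (nextSibling): aside
After 8 (parentNode): h1
After 9 (lastChild): aside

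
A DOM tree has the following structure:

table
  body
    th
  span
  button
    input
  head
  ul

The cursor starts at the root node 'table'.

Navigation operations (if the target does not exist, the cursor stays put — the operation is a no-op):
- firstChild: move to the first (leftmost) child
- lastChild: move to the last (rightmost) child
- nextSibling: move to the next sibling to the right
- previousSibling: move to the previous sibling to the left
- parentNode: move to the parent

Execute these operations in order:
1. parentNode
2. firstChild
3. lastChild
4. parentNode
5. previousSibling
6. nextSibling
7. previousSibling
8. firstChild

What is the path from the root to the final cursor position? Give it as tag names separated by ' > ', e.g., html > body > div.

Answer: table > body > th

Derivation:
After 1 (parentNode): table (no-op, stayed)
After 2 (firstChild): body
After 3 (lastChild): th
After 4 (parentNode): body
After 5 (previousSibling): body (no-op, stayed)
After 6 (nextSibling): span
After 7 (previousSibling): body
After 8 (firstChild): th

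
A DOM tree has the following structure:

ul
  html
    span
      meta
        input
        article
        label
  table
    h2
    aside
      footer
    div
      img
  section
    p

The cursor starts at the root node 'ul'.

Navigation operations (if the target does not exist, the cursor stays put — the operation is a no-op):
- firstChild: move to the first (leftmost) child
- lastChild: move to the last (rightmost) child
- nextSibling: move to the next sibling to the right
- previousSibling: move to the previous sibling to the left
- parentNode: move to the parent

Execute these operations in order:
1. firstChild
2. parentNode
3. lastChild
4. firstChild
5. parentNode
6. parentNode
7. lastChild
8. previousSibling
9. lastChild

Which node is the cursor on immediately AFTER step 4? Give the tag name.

Answer: p

Derivation:
After 1 (firstChild): html
After 2 (parentNode): ul
After 3 (lastChild): section
After 4 (firstChild): p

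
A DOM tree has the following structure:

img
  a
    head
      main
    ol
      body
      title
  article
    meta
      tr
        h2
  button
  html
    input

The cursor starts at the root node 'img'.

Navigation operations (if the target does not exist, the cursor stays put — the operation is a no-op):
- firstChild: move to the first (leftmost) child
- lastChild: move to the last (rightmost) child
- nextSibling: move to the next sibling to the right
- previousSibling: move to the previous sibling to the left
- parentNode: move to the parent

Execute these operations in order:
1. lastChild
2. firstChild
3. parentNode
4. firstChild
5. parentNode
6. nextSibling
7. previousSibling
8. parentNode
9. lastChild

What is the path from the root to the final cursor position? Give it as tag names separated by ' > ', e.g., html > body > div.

After 1 (lastChild): html
After 2 (firstChild): input
After 3 (parentNode): html
After 4 (firstChild): input
After 5 (parentNode): html
After 6 (nextSibling): html (no-op, stayed)
After 7 (previousSibling): button
After 8 (parentNode): img
After 9 (lastChild): html

Answer: img > html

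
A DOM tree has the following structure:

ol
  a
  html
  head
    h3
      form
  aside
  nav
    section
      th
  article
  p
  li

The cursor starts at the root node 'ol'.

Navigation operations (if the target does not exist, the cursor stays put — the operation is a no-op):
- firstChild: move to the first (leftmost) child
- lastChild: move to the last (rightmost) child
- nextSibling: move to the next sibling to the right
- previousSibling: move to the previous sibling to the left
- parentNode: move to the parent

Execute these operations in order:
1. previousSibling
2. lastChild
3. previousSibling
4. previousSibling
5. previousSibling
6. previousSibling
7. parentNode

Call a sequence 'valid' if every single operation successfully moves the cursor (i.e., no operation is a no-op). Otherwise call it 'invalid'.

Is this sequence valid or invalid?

Answer: invalid

Derivation:
After 1 (previousSibling): ol (no-op, stayed)
After 2 (lastChild): li
After 3 (previousSibling): p
After 4 (previousSibling): article
After 5 (previousSibling): nav
After 6 (previousSibling): aside
After 7 (parentNode): ol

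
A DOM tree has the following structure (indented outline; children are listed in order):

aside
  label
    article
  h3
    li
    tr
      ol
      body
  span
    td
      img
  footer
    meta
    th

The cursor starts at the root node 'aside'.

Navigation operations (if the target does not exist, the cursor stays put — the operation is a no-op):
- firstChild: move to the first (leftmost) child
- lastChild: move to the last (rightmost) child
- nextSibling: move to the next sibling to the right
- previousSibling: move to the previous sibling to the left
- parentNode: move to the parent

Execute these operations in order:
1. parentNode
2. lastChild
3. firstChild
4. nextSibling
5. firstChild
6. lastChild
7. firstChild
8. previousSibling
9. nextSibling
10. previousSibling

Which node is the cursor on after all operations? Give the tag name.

After 1 (parentNode): aside (no-op, stayed)
After 2 (lastChild): footer
After 3 (firstChild): meta
After 4 (nextSibling): th
After 5 (firstChild): th (no-op, stayed)
After 6 (lastChild): th (no-op, stayed)
After 7 (firstChild): th (no-op, stayed)
After 8 (previousSibling): meta
After 9 (nextSibling): th
After 10 (previousSibling): meta

Answer: meta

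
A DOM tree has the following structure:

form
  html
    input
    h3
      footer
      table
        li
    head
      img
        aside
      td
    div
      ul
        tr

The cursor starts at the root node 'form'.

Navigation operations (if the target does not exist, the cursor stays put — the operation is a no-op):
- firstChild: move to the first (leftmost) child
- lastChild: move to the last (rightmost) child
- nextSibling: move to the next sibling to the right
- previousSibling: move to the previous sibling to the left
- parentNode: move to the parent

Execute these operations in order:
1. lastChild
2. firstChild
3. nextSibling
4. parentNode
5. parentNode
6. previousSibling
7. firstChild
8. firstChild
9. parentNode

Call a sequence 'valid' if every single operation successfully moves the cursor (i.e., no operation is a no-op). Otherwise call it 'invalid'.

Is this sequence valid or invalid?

After 1 (lastChild): html
After 2 (firstChild): input
After 3 (nextSibling): h3
After 4 (parentNode): html
After 5 (parentNode): form
After 6 (previousSibling): form (no-op, stayed)
After 7 (firstChild): html
After 8 (firstChild): input
After 9 (parentNode): html

Answer: invalid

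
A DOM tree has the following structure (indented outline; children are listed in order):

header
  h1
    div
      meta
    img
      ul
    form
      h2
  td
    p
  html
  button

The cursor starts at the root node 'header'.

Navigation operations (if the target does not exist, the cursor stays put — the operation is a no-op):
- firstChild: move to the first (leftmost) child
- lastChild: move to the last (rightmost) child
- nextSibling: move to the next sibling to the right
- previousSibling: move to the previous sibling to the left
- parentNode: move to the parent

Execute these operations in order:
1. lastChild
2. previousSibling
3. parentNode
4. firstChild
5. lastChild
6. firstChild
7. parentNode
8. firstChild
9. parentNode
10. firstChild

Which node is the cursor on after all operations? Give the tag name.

After 1 (lastChild): button
After 2 (previousSibling): html
After 3 (parentNode): header
After 4 (firstChild): h1
After 5 (lastChild): form
After 6 (firstChild): h2
After 7 (parentNode): form
After 8 (firstChild): h2
After 9 (parentNode): form
After 10 (firstChild): h2

Answer: h2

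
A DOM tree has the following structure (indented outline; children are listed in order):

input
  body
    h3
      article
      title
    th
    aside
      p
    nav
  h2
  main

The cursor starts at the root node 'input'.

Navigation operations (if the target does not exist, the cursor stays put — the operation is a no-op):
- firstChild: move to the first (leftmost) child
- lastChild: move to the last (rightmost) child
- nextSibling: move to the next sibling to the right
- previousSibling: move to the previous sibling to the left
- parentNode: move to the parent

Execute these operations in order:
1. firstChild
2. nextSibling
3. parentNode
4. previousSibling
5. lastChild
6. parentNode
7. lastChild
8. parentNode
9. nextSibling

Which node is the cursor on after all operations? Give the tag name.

After 1 (firstChild): body
After 2 (nextSibling): h2
After 3 (parentNode): input
After 4 (previousSibling): input (no-op, stayed)
After 5 (lastChild): main
After 6 (parentNode): input
After 7 (lastChild): main
After 8 (parentNode): input
After 9 (nextSibling): input (no-op, stayed)

Answer: input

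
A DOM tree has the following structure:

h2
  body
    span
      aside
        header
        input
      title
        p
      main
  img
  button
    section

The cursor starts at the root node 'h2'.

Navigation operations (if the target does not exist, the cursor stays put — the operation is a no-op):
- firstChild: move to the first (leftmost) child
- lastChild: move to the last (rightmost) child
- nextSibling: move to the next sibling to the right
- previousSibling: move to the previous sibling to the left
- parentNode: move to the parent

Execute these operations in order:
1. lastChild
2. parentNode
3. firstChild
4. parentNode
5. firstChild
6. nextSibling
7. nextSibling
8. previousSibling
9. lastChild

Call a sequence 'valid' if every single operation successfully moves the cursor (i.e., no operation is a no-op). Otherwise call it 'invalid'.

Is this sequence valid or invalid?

After 1 (lastChild): button
After 2 (parentNode): h2
After 3 (firstChild): body
After 4 (parentNode): h2
After 5 (firstChild): body
After 6 (nextSibling): img
After 7 (nextSibling): button
After 8 (previousSibling): img
After 9 (lastChild): img (no-op, stayed)

Answer: invalid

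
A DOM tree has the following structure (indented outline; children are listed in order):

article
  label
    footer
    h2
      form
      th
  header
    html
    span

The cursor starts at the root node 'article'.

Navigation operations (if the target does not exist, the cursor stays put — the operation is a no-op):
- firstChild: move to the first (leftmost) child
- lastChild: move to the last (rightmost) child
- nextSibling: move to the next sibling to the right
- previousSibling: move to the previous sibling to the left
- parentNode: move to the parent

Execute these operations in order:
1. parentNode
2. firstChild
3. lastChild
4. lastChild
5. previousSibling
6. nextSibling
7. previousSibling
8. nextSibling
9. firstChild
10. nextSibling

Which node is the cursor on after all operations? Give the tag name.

After 1 (parentNode): article (no-op, stayed)
After 2 (firstChild): label
After 3 (lastChild): h2
After 4 (lastChild): th
After 5 (previousSibling): form
After 6 (nextSibling): th
After 7 (previousSibling): form
After 8 (nextSibling): th
After 9 (firstChild): th (no-op, stayed)
After 10 (nextSibling): th (no-op, stayed)

Answer: th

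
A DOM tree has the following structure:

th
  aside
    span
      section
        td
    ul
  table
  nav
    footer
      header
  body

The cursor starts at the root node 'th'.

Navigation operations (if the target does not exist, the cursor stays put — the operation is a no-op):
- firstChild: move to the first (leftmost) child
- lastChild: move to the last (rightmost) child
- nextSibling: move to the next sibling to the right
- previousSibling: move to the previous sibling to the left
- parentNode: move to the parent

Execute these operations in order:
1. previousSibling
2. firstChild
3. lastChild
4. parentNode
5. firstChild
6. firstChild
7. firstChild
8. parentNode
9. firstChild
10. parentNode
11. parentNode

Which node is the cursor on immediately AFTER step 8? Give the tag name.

Answer: section

Derivation:
After 1 (previousSibling): th (no-op, stayed)
After 2 (firstChild): aside
After 3 (lastChild): ul
After 4 (parentNode): aside
After 5 (firstChild): span
After 6 (firstChild): section
After 7 (firstChild): td
After 8 (parentNode): section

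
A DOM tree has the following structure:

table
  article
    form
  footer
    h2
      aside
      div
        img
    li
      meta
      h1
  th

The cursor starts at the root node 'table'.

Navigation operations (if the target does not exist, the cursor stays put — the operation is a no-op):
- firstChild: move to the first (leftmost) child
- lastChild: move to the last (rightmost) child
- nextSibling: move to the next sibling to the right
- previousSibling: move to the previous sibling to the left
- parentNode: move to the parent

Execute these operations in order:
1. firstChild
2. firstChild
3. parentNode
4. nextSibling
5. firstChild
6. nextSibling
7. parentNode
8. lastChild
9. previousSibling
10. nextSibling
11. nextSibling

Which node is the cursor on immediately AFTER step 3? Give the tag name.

Answer: article

Derivation:
After 1 (firstChild): article
After 2 (firstChild): form
After 3 (parentNode): article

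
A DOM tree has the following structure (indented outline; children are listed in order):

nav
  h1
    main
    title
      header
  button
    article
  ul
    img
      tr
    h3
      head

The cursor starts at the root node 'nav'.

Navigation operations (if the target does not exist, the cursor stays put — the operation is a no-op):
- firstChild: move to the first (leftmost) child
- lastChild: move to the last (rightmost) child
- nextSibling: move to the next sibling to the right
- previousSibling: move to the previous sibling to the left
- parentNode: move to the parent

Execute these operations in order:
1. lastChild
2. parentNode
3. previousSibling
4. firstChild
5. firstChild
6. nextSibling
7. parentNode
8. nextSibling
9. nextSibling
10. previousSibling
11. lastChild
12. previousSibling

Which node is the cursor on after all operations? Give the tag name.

Answer: article

Derivation:
After 1 (lastChild): ul
After 2 (parentNode): nav
After 3 (previousSibling): nav (no-op, stayed)
After 4 (firstChild): h1
After 5 (firstChild): main
After 6 (nextSibling): title
After 7 (parentNode): h1
After 8 (nextSibling): button
After 9 (nextSibling): ul
After 10 (previousSibling): button
After 11 (lastChild): article
After 12 (previousSibling): article (no-op, stayed)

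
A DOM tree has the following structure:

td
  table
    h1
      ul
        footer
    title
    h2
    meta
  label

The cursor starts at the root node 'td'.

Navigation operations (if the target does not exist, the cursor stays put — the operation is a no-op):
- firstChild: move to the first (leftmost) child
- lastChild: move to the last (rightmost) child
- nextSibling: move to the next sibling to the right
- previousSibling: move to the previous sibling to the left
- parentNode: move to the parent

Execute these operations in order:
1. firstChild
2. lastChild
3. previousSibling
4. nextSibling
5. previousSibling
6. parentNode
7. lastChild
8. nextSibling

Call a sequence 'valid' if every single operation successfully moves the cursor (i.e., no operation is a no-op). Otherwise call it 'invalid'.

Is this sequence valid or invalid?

Answer: invalid

Derivation:
After 1 (firstChild): table
After 2 (lastChild): meta
After 3 (previousSibling): h2
After 4 (nextSibling): meta
After 5 (previousSibling): h2
After 6 (parentNode): table
After 7 (lastChild): meta
After 8 (nextSibling): meta (no-op, stayed)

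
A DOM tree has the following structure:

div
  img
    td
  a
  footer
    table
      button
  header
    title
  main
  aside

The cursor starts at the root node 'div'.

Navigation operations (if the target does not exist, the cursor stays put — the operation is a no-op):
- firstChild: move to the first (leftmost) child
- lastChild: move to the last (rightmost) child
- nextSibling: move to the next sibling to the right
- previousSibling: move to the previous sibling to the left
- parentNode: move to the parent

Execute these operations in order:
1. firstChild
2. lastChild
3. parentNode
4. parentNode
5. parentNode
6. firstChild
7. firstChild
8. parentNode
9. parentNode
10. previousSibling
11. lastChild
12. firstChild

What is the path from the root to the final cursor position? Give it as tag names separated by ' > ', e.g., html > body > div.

After 1 (firstChild): img
After 2 (lastChild): td
After 3 (parentNode): img
After 4 (parentNode): div
After 5 (parentNode): div (no-op, stayed)
After 6 (firstChild): img
After 7 (firstChild): td
After 8 (parentNode): img
After 9 (parentNode): div
After 10 (previousSibling): div (no-op, stayed)
After 11 (lastChild): aside
After 12 (firstChild): aside (no-op, stayed)

Answer: div > aside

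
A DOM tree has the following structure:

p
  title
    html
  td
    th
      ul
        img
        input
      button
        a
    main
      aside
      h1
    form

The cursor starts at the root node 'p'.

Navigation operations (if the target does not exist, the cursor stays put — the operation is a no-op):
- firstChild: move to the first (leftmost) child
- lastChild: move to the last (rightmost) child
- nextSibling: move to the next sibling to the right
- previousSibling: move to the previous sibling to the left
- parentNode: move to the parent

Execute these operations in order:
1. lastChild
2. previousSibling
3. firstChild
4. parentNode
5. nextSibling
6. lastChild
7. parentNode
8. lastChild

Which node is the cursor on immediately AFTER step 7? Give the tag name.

Answer: td

Derivation:
After 1 (lastChild): td
After 2 (previousSibling): title
After 3 (firstChild): html
After 4 (parentNode): title
After 5 (nextSibling): td
After 6 (lastChild): form
After 7 (parentNode): td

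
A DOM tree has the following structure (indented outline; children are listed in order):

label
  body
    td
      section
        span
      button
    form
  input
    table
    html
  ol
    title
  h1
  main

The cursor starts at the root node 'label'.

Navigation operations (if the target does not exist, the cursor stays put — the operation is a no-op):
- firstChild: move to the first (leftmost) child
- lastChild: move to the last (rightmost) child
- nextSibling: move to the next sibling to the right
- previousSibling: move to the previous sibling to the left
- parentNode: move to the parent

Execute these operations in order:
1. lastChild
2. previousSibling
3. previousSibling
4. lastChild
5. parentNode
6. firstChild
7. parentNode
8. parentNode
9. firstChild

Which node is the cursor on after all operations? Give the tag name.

Answer: body

Derivation:
After 1 (lastChild): main
After 2 (previousSibling): h1
After 3 (previousSibling): ol
After 4 (lastChild): title
After 5 (parentNode): ol
After 6 (firstChild): title
After 7 (parentNode): ol
After 8 (parentNode): label
After 9 (firstChild): body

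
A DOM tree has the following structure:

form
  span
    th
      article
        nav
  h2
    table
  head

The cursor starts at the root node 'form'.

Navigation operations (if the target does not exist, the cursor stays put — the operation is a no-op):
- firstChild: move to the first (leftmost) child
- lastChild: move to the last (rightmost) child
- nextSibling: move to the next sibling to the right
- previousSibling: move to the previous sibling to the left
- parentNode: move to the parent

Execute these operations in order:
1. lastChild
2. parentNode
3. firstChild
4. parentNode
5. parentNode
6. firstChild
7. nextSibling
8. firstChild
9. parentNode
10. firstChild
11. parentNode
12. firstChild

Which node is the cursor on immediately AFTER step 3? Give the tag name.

After 1 (lastChild): head
After 2 (parentNode): form
After 3 (firstChild): span

Answer: span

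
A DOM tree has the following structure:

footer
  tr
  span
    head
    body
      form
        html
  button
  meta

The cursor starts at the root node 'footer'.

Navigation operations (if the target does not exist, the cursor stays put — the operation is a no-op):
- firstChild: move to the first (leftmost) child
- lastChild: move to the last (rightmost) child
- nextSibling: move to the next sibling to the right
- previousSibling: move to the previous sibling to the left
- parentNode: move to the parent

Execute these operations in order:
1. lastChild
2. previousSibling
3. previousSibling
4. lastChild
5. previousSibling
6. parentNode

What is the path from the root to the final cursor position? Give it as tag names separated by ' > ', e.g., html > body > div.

After 1 (lastChild): meta
After 2 (previousSibling): button
After 3 (previousSibling): span
After 4 (lastChild): body
After 5 (previousSibling): head
After 6 (parentNode): span

Answer: footer > span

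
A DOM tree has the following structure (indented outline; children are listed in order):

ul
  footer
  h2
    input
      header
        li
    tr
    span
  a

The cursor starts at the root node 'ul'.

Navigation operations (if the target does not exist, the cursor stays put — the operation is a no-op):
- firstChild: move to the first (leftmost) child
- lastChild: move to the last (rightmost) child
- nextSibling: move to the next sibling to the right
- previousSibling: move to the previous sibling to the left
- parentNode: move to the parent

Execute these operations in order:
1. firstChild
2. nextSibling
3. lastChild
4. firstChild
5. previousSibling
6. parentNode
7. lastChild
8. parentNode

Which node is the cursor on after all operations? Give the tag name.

Answer: h2

Derivation:
After 1 (firstChild): footer
After 2 (nextSibling): h2
After 3 (lastChild): span
After 4 (firstChild): span (no-op, stayed)
After 5 (previousSibling): tr
After 6 (parentNode): h2
After 7 (lastChild): span
After 8 (parentNode): h2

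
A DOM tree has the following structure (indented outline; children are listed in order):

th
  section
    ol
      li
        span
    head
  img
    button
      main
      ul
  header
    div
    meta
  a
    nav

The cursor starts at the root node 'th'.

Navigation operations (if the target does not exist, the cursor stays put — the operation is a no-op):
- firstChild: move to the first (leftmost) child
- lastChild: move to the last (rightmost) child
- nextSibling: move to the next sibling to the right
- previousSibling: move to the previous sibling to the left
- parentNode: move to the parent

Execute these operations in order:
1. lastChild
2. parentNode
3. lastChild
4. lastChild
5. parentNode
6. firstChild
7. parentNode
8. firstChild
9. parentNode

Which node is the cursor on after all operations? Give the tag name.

After 1 (lastChild): a
After 2 (parentNode): th
After 3 (lastChild): a
After 4 (lastChild): nav
After 5 (parentNode): a
After 6 (firstChild): nav
After 7 (parentNode): a
After 8 (firstChild): nav
After 9 (parentNode): a

Answer: a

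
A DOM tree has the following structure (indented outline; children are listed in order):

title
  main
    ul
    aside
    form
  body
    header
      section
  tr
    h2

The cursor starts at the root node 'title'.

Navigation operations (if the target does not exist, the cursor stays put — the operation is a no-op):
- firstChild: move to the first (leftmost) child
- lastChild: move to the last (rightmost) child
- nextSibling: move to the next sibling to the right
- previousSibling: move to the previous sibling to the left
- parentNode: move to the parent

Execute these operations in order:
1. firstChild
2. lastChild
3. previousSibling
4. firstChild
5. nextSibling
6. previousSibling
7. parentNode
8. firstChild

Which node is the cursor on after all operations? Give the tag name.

After 1 (firstChild): main
After 2 (lastChild): form
After 3 (previousSibling): aside
After 4 (firstChild): aside (no-op, stayed)
After 5 (nextSibling): form
After 6 (previousSibling): aside
After 7 (parentNode): main
After 8 (firstChild): ul

Answer: ul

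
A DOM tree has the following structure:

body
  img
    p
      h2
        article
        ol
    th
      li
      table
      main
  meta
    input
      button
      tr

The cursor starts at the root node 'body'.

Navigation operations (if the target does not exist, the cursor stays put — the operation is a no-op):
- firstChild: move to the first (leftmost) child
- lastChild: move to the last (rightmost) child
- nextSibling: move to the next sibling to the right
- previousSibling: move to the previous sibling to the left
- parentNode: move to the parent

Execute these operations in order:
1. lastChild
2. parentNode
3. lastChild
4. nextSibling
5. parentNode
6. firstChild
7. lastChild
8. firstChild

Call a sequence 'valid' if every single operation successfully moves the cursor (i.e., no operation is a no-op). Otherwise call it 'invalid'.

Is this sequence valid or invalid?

After 1 (lastChild): meta
After 2 (parentNode): body
After 3 (lastChild): meta
After 4 (nextSibling): meta (no-op, stayed)
After 5 (parentNode): body
After 6 (firstChild): img
After 7 (lastChild): th
After 8 (firstChild): li

Answer: invalid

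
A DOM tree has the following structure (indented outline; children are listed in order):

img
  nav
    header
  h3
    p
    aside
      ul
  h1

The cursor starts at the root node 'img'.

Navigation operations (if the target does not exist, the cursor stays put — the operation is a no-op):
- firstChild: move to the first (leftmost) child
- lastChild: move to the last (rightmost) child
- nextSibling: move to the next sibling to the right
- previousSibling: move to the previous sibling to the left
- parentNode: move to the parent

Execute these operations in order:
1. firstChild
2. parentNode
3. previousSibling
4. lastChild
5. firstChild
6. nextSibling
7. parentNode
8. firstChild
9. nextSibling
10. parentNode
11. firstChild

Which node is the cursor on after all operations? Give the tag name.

Answer: nav

Derivation:
After 1 (firstChild): nav
After 2 (parentNode): img
After 3 (previousSibling): img (no-op, stayed)
After 4 (lastChild): h1
After 5 (firstChild): h1 (no-op, stayed)
After 6 (nextSibling): h1 (no-op, stayed)
After 7 (parentNode): img
After 8 (firstChild): nav
After 9 (nextSibling): h3
After 10 (parentNode): img
After 11 (firstChild): nav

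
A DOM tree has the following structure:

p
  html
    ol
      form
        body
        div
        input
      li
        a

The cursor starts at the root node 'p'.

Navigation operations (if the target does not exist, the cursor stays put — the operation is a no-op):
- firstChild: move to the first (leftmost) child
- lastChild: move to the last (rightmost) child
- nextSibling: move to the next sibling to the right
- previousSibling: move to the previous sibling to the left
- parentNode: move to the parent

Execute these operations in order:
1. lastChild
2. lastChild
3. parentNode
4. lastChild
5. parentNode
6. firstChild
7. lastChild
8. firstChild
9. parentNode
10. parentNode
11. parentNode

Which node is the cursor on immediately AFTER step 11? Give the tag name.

Answer: html

Derivation:
After 1 (lastChild): html
After 2 (lastChild): ol
After 3 (parentNode): html
After 4 (lastChild): ol
After 5 (parentNode): html
After 6 (firstChild): ol
After 7 (lastChild): li
After 8 (firstChild): a
After 9 (parentNode): li
After 10 (parentNode): ol
After 11 (parentNode): html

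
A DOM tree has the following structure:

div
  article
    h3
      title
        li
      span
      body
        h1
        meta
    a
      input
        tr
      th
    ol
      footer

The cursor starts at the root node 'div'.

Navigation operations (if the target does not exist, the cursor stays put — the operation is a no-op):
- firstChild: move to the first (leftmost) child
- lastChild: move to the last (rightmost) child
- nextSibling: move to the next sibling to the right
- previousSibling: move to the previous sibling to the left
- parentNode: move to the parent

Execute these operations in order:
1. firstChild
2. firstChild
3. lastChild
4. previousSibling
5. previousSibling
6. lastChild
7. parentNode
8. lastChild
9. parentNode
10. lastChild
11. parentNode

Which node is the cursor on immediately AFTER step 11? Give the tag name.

Answer: title

Derivation:
After 1 (firstChild): article
After 2 (firstChild): h3
After 3 (lastChild): body
After 4 (previousSibling): span
After 5 (previousSibling): title
After 6 (lastChild): li
After 7 (parentNode): title
After 8 (lastChild): li
After 9 (parentNode): title
After 10 (lastChild): li
After 11 (parentNode): title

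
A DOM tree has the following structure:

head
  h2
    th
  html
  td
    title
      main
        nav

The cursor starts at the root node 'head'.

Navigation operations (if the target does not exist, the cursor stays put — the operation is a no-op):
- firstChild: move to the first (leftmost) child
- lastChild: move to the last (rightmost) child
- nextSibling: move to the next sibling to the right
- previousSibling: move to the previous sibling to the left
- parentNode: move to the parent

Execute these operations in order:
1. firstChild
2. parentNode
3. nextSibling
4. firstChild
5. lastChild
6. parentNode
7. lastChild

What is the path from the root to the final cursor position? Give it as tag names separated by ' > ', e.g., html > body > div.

Answer: head > h2 > th

Derivation:
After 1 (firstChild): h2
After 2 (parentNode): head
After 3 (nextSibling): head (no-op, stayed)
After 4 (firstChild): h2
After 5 (lastChild): th
After 6 (parentNode): h2
After 7 (lastChild): th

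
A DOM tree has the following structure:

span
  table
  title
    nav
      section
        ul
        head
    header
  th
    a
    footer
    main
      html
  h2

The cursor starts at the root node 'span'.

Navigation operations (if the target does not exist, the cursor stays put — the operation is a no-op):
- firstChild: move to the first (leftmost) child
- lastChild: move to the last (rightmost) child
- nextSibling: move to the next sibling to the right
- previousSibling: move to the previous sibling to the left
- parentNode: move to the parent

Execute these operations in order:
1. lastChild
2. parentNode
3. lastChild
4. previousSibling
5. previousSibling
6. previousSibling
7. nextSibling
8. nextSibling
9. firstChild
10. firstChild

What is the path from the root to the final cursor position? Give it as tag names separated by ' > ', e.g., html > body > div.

After 1 (lastChild): h2
After 2 (parentNode): span
After 3 (lastChild): h2
After 4 (previousSibling): th
After 5 (previousSibling): title
After 6 (previousSibling): table
After 7 (nextSibling): title
After 8 (nextSibling): th
After 9 (firstChild): a
After 10 (firstChild): a (no-op, stayed)

Answer: span > th > a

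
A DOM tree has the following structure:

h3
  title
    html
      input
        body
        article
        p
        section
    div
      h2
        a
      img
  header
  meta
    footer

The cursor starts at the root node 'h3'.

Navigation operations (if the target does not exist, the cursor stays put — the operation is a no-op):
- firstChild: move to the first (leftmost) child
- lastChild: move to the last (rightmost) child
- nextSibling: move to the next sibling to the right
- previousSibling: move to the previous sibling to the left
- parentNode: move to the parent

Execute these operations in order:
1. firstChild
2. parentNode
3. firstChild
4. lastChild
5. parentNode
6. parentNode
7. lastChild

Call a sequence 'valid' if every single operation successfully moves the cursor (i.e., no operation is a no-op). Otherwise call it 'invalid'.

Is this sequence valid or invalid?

Answer: valid

Derivation:
After 1 (firstChild): title
After 2 (parentNode): h3
After 3 (firstChild): title
After 4 (lastChild): div
After 5 (parentNode): title
After 6 (parentNode): h3
After 7 (lastChild): meta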